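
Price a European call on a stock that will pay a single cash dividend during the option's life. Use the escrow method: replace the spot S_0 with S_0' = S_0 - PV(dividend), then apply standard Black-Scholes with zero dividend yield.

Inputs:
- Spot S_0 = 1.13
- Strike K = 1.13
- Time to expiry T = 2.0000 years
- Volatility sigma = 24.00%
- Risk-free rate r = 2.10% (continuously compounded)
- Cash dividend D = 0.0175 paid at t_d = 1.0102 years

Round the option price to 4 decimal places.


Answer: Price = 0.1631

Derivation:
PV(D) = D * exp(-r * t_d) = 0.0175 * 0.97900924 = 0.01713266
S_0' = S_0 - PV(D) = 1.1300 - 0.01713266 = 1.11286734
d1 = (ln(S_0'/K) + (r + sigma^2/2)*T) / (sigma*sqrt(T)) = 0.24843678
d2 = d1 - sigma*sqrt(T) = -0.09097447
exp(-rT) = 0.95886978
N(d1) = 0.59810176; N(d2) = 0.46375644
C = S_0' * N(d1) - K * exp(-rT) * N(d2) = 1.11286734 * 0.59810176 - 1.1300 * 0.95886978 * 0.46375644 = 0.1631


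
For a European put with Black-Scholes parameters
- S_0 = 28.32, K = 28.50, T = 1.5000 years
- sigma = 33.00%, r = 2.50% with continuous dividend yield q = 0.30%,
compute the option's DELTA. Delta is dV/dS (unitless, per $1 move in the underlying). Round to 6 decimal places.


d1 = 0.2680562767; d2 = -0.1361095308
phi(d1) = 0.3848638603; exp(-qT) = 0.9955101098; exp(-rT) = 0.9631944177
N(-d1) = 0.3943280003
Delta = -exp(-qT) * N(-d1) = -0.9955101098 * 0.3943280003 = -0.392558

Answer: Delta = -0.392558


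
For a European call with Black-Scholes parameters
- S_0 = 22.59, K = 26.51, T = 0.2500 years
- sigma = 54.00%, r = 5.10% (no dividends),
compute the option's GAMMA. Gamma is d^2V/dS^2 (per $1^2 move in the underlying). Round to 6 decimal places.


d1 = -0.4104247771; d2 = -0.6804247771
phi(d1) = 0.3667177567; exp(-qT) = 1.0000000000; exp(-rT) = 0.9873309369
Gamma = exp(-qT) * phi(d1) / (S * sigma * sqrt(T)) = 1.0000000000 * 0.3667177567 / (22.5900 * 0.5400 * 0.5000000000) = 0.060125

Answer: Gamma = 0.060125


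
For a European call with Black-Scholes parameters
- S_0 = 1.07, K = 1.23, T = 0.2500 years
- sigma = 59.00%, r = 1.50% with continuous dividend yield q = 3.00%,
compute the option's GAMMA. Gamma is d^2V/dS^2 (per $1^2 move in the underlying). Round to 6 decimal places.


Answer: Gamma = 1.184943

Derivation:
d1 = -0.3376034607; d2 = -0.6326034607
phi(d1) = 0.3768430160; exp(-qT) = 0.9925280548; exp(-rT) = 0.9962570225
Gamma = exp(-qT) * phi(d1) / (S * sigma * sqrt(T)) = 0.9925280548 * 0.3768430160 / (1.0700 * 0.5900 * 0.5000000000) = 1.184943


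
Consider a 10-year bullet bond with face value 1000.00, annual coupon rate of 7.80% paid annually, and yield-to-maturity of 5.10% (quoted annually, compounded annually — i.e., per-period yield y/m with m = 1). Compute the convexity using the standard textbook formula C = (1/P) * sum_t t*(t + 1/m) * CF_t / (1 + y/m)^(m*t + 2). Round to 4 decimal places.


Answer: Convexity = 67.7494

Derivation:
Coupon per period c = face * coupon_rate / m = 78.000000
Periods per year m = 1; per-period yield y/m = 0.051000
Number of cashflows N = 10
Cashflows (t years, CF_t, discount factor 1/(1+y/m)^(m*t), PV):
  t = 1.0000: CF_t = 78.000000, DF = 0.951475, PV = 74.215033
  t = 2.0000: CF_t = 78.000000, DF = 0.905304, PV = 70.613733
  t = 3.0000: CF_t = 78.000000, DF = 0.861374, PV = 67.187186
  t = 4.0000: CF_t = 78.000000, DF = 0.819576, PV = 63.926914
  t = 5.0000: CF_t = 78.000000, DF = 0.779806, PV = 60.824847
  t = 6.0000: CF_t = 78.000000, DF = 0.741965, PV = 57.873308
  t = 7.0000: CF_t = 78.000000, DF = 0.705961, PV = 55.064993
  t = 8.0000: CF_t = 78.000000, DF = 0.671705, PV = 52.392953
  t = 9.0000: CF_t = 78.000000, DF = 0.639110, PV = 49.850573
  t = 10.0000: CF_t = 1078.000000, DF = 0.608097, PV = 655.528534
Price P = sum_t PV_t = 1207.478074
Convexity numerator sum_t t*(t + 1/m) * CF_t / (1+y/m)^(m*t + 2):
  t = 1.0000: term = 134.374373
  t = 2.0000: term = 383.561483
  t = 3.0000: term = 729.898160
  t = 4.0000: term = 1157.466159
  t = 5.0000: term = 1651.949798
  t = 6.0000: term = 2200.504013
  t = 7.0000: term = 2791.632113
  t = 8.0000: term = 3415.072586
  t = 9.0000: term = 4061.694322
  t = 10.0000: term = 65279.805785
Convexity = (1/P) * sum = 81805.958790 / 1207.478074 = 67.749436


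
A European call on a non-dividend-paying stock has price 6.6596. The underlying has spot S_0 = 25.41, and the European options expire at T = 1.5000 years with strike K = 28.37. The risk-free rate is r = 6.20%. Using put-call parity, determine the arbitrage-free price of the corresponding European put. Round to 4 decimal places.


Answer: Put price = 7.1002

Derivation:
Put-call parity: C - P = S_0 * exp(-qT) - K * exp(-rT).
S_0 * exp(-qT) = 25.4100 * 1.00000000 = 25.41000000
K * exp(-rT) = 28.3700 * 0.91119350 = 25.85055960
P = C - S*exp(-qT) + K*exp(-rT)
P = 6.6596 - 25.41000000 + 25.85055960 = 7.1002


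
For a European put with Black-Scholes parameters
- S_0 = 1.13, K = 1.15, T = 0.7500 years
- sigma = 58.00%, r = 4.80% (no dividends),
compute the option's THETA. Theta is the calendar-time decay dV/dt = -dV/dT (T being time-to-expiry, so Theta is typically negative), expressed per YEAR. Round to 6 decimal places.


Answer: Theta = -0.113686

Derivation:
d1 = 0.2878901181; d2 = -0.2144046161
phi(d1) = 0.3827478379; exp(-qT) = 1.0000000000; exp(-rT) = 0.9646402935
Theta = -S*exp(-qT)*phi(d1)*sigma/(2*sqrt(T)) + r*K*exp(-rT)*N(-d2) - q*S*exp(-qT)*N(-d1)
N(-d1) = 0.3867154257; N(-d2) = 0.5848842289; sqrt(T) = 0.8660254038
Term 1 = -1.1300 * 1.0000000000 * 0.3827478379 * 0.5800 / (2 * 0.8660254038) = -0.1448300084
Term 2 = 0.0480 * 1.1500 * 0.9646402935 * 0.5848842289 = 0.0311439998
Term 3 = 0 (no dividend yield, q = 0)
Theta = -0.1448300084 + (0.0311439998) + (0.0000000000) = -0.113686


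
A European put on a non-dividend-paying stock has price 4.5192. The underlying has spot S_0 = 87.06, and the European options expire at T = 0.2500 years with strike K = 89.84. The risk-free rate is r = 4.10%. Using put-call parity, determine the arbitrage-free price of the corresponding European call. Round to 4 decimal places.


Answer: Call price = 2.6554

Derivation:
Put-call parity: C - P = S_0 * exp(-qT) - K * exp(-rT).
S_0 * exp(-qT) = 87.0600 * 1.00000000 = 87.06000000
K * exp(-rT) = 89.8400 * 0.98980235 = 88.92384332
C = P + S*exp(-qT) - K*exp(-rT)
C = 4.5192 + 87.06000000 - 88.92384332 = 2.6554


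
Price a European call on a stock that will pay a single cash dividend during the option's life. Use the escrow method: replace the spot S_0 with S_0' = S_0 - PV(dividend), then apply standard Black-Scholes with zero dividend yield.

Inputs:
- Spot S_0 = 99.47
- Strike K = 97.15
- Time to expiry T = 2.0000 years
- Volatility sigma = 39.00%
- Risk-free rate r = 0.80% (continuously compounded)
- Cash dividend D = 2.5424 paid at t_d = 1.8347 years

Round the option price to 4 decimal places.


Answer: Price = 21.6057

Derivation:
PV(D) = D * exp(-r * t_d) = 2.5424 * 0.98542959 = 2.50535619
S_0' = S_0 - PV(D) = 99.4700 - 2.50535619 = 96.96464381
d1 = (ln(S_0'/K) + (r + sigma^2/2)*T) / (sigma*sqrt(T)) = 0.30131858
d2 = d1 - sigma*sqrt(T) = -0.25022471
exp(-rT) = 0.98412732
N(d1) = 0.61841421; N(d2) = 0.40120679
C = S_0' * N(d1) - K * exp(-rT) * N(d2) = 96.96464381 * 0.61841421 - 97.1500 * 0.98412732 * 0.40120679 = 21.6057


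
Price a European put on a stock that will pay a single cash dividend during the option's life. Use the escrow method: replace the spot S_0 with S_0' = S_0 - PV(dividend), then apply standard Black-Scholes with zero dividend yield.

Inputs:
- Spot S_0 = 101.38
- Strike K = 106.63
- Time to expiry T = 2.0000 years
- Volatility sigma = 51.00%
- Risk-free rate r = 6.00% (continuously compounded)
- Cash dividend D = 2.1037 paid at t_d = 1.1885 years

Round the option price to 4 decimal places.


PV(D) = D * exp(-r * t_d) = 2.1037 * 0.93117318 = 1.95890903
S_0' = S_0 - PV(D) = 101.3800 - 1.95890903 = 99.42109097
d1 = (ln(S_0'/K) + (r + sigma^2/2)*T) / (sigma*sqrt(T)) = 0.42994779
d2 = d1 - sigma*sqrt(T) = -0.29130113
exp(-rT) = 0.88692044
N(-d1) = 0.33361681; N(-d2) = 0.61458949
P = K * exp(-rT) * N(-d2) - S_0' * N(-d1) = 106.6300 * 0.88692044 * 0.61458949 - 99.42109097 * 0.33361681 = 24.9546

Answer: Price = 24.9546


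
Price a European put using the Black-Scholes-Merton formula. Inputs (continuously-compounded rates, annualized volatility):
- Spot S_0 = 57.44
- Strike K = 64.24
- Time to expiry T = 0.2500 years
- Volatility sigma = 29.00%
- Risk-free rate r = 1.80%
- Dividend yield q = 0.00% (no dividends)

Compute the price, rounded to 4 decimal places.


Answer: Price = 7.6814

Derivation:
d1 = (ln(S/K) + (r - q + 0.5*sigma^2) * T) / (sigma * sqrt(T)) = -0.66808721
d2 = d1 - sigma * sqrt(T) = -0.81308721
exp(-rT) = 0.99551011; exp(-qT) = 1.00000000
P = K * exp(-rT) * N(-d2) - S_0 * exp(-qT) * N(-d1)
N(-d1) = 0.74796104; N(-d2) = 0.79191597
P = 64.2400 * 0.99551011 * 0.79191597 - 57.4400 * 1.00000000 * 0.74796104 = 7.6814


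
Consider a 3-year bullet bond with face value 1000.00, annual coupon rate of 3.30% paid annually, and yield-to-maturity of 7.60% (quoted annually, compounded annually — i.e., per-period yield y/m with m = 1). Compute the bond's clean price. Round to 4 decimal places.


Answer: Price = 888.3801

Derivation:
Coupon per period c = face * coupon_rate / m = 33.000000
Periods per year m = 1; per-period yield y/m = 0.076000
Number of cashflows N = 3
Cashflows (t years, CF_t, discount factor 1/(1+y/m)^(m*t), PV):
  t = 1.0000: CF_t = 33.000000, DF = 0.929368, PV = 30.669145
  t = 2.0000: CF_t = 33.000000, DF = 0.863725, PV = 28.502923
  t = 3.0000: CF_t = 1033.000000, DF = 0.802718, PV = 829.208046
Price P = sum_t PV_t = 888.380114


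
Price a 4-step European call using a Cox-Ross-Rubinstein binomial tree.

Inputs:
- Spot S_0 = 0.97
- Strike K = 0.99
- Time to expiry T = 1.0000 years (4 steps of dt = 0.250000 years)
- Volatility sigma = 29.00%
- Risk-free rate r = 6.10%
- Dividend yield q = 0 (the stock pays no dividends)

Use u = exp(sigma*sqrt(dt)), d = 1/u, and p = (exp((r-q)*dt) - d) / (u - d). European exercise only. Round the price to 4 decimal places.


Answer: Price = V(0,0) = 0.1266

Derivation:
dt = T/N = 0.250000
u = exp(sigma*sqrt(dt)) = 1.156040; d = 1/u = 0.865022
p = (exp((r-q)*dt) - d) / (u - d) = 0.516617
Discount per step: exp(-r*dt) = 0.984866
Stock lattice S(k, i) with i counting down-moves:
  k=0: S(0,0) = 0.9700
  k=1: S(1,0) = 1.1214; S(1,1) = 0.8391
  k=2: S(2,0) = 1.2963; S(2,1) = 0.9700; S(2,2) = 0.7258
  k=3: S(3,0) = 1.4986; S(3,1) = 1.1214; S(3,2) = 0.8391; S(3,3) = 0.6278
  k=4: S(4,0) = 1.7325; S(4,1) = 1.2963; S(4,2) = 0.9700; S(4,3) = 0.7258; S(4,4) = 0.5431
Terminal payoffs V(N, i) = max(S_T - K, 0):
  V(4,0) = 0.742457; V(4,1) = 0.306335; V(4,2) = 0.000000; V(4,3) = 0.000000; V(4,4) = 0.000000
Backward induction: V(k, i) = exp(-r*dt) * [p * V(k+1, i) + (1-p) * V(k+1, i+1)].
  V(3,0) = exp(-r*dt) * [p*0.742457 + (1-p)*0.306335] = 0.523597
  V(3,1) = exp(-r*dt) * [p*0.306335 + (1-p)*0.000000] = 0.155863
  V(3,2) = exp(-r*dt) * [p*0.000000 + (1-p)*0.000000] = 0.000000
  V(3,3) = exp(-r*dt) * [p*0.000000 + (1-p)*0.000000] = 0.000000
  V(2,0) = exp(-r*dt) * [p*0.523597 + (1-p)*0.155863] = 0.340607
  V(2,1) = exp(-r*dt) * [p*0.155863 + (1-p)*0.000000] = 0.079303
  V(2,2) = exp(-r*dt) * [p*0.000000 + (1-p)*0.000000] = 0.000000
  V(1,0) = exp(-r*dt) * [p*0.340607 + (1-p)*0.079303] = 0.211054
  V(1,1) = exp(-r*dt) * [p*0.079303 + (1-p)*0.000000] = 0.040349
  V(0,0) = exp(-r*dt) * [p*0.211054 + (1-p)*0.040349] = 0.126593


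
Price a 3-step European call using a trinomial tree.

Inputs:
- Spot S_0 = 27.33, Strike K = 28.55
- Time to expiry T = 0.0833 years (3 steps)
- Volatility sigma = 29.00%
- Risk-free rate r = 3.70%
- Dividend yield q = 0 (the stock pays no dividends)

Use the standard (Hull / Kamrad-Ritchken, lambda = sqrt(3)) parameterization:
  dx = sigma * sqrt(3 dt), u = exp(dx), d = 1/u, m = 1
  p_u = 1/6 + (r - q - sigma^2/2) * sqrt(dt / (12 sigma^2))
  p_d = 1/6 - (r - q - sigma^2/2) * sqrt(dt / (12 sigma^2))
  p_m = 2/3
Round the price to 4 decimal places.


dt = T/N = 0.027767; dx = sigma*sqrt(3*dt) = 0.083699
u = exp(dx) = 1.087302; d = 1/u = 0.919708
p_u = 0.165829, p_m = 0.666667, p_d = 0.167504
Discount per step: exp(-r*dt) = 0.998973
Stock lattice S(k, j) with j the centered position index:
  k=0: S(0,+0) = 27.3300
  k=1: S(1,-1) = 25.1356; S(1,+0) = 27.3300; S(1,+1) = 29.7160
  k=2: S(2,-2) = 23.1174; S(2,-1) = 25.1356; S(2,+0) = 27.3300; S(2,+1) = 29.7160; S(2,+2) = 32.3102
  k=3: S(3,-3) = 21.2613; S(3,-2) = 23.1174; S(3,-1) = 25.1356; S(3,+0) = 27.3300; S(3,+1) = 29.7160; S(3,+2) = 32.3102; S(3,+3) = 35.1309
Terminal payoffs V(N, j) = max(S_T - K, 0):
  V(3,-3) = 0.000000; V(3,-2) = 0.000000; V(3,-1) = 0.000000; V(3,+0) = 0.000000; V(3,+1) = 1.165953; V(3,+2) = 3.760204; V(3,+3) = 6.580937
Backward induction: V(k, j) = exp(-r*dt) * [p_u * V(k+1, j+1) + p_m * V(k+1, j) + p_d * V(k+1, j-1)]
  V(2,-2) = exp(-r*dt) * [p_u*0.000000 + p_m*0.000000 + p_d*0.000000] = 0.000000
  V(2,-1) = exp(-r*dt) * [p_u*0.000000 + p_m*0.000000 + p_d*0.000000] = 0.000000
  V(2,+0) = exp(-r*dt) * [p_u*1.165953 + p_m*0.000000 + p_d*0.000000] = 0.193150
  V(2,+1) = exp(-r*dt) * [p_u*3.760204 + p_m*1.165953 + p_d*0.000000] = 1.399415
  V(2,+2) = exp(-r*dt) * [p_u*6.580937 + p_m*3.760204 + p_d*1.165953] = 3.789520
  V(1,-1) = exp(-r*dt) * [p_u*0.193150 + p_m*0.000000 + p_d*0.000000] = 0.031997
  V(1,+0) = exp(-r*dt) * [p_u*1.399415 + p_m*0.193150 + p_d*0.000000] = 0.360460
  V(1,+1) = exp(-r*dt) * [p_u*3.789520 + p_m*1.399415 + p_d*0.193150] = 1.592072
  V(0,+0) = exp(-r*dt) * [p_u*1.592072 + p_m*0.360460 + p_d*0.031997] = 0.509155

Answer: Price = V(0,0) = 0.5092


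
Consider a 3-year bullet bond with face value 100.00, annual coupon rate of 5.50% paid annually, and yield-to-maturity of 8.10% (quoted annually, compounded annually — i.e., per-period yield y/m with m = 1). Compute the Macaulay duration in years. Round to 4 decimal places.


Coupon per period c = face * coupon_rate / m = 5.500000
Periods per year m = 1; per-period yield y/m = 0.081000
Number of cashflows N = 3
Cashflows (t years, CF_t, discount factor 1/(1+y/m)^(m*t), PV):
  t = 1.0000: CF_t = 5.500000, DF = 0.925069, PV = 5.087882
  t = 2.0000: CF_t = 5.500000, DF = 0.855753, PV = 4.706643
  t = 3.0000: CF_t = 105.500000, DF = 0.791631, PV = 83.517095
Price P = sum_t PV_t = 93.311620
Macaulay numerator sum_t t * PV_t:
  t * PV_t at t = 1.0000: 5.087882
  t * PV_t at t = 2.0000: 9.413287
  t * PV_t at t = 3.0000: 250.551284
Macaulay duration D = (sum_t t * PV_t) / P = 265.052452 / 93.311620 = 2.840509

Answer: Macaulay duration = 2.8405 years


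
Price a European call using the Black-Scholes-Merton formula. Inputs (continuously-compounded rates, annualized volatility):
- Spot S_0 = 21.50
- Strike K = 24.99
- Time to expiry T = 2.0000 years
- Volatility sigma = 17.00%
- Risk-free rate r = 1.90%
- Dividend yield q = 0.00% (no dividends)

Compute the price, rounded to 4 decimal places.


d1 = (ln(S/K) + (r - q + 0.5*sigma^2) * T) / (sigma * sqrt(T)) = -0.34740909
d2 = d1 - sigma * sqrt(T) = -0.58782539
exp(-rT) = 0.96271294; exp(-qT) = 1.00000000
C = S_0 * exp(-qT) * N(d1) - K * exp(-rT) * N(d2)
N(d1) = 0.36414200; N(d2) = 0.27832475
C = 21.5000 * 1.00000000 * 0.36414200 - 24.9900 * 0.96271294 * 0.27832475 = 1.1331

Answer: Price = 1.1331


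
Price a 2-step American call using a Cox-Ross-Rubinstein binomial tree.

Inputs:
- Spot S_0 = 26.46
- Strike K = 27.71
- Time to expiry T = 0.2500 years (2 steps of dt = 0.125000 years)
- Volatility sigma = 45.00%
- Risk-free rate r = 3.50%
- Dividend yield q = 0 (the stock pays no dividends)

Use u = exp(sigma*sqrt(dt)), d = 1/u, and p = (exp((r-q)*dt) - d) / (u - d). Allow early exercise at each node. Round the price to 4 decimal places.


Answer: Price = V(0,0) = 1.9297

Derivation:
dt = T/N = 0.125000
u = exp(sigma*sqrt(dt)) = 1.172454; d = 1/u = 0.852912
p = (exp((r-q)*dt) - d) / (u - d) = 0.474030
Discount per step: exp(-r*dt) = 0.995635
Stock lattice S(k, i) with i counting down-moves:
  k=0: S(0,0) = 26.4600
  k=1: S(1,0) = 31.0231; S(1,1) = 22.5680
  k=2: S(2,0) = 36.3732; S(2,1) = 26.4600; S(2,2) = 19.2486
Terminal payoffs V(N, i) = max(S_T - K, 0):
  V(2,0) = 8.663199; V(2,1) = 0.000000; V(2,2) = 0.000000
Backward induction: V(k, i) = exp(-r*dt) * [p * V(k+1, i) + (1-p) * V(k+1, i+1)]; then take max(V_cont, immediate exercise) for American.
  V(1,0) = exp(-r*dt) * [p*8.663199 + (1-p)*0.000000] = 4.088692; exercise = 3.313134; V(1,0) = max -> 4.088692
  V(1,1) = exp(-r*dt) * [p*0.000000 + (1-p)*0.000000] = 0.000000; exercise = 0.000000; V(1,1) = max -> 0.000000
  V(0,0) = exp(-r*dt) * [p*4.088692 + (1-p)*0.000000] = 1.929703; exercise = 0.000000; V(0,0) = max -> 1.929703


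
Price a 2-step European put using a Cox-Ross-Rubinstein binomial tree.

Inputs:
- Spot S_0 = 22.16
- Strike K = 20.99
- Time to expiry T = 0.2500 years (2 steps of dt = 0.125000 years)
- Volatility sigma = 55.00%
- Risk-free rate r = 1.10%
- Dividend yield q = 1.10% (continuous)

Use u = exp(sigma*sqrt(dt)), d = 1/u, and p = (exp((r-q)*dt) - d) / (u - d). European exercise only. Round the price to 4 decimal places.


Answer: Price = V(0,0) = 1.7909

Derivation:
dt = T/N = 0.125000
u = exp(sigma*sqrt(dt)) = 1.214648; d = 1/u = 0.823284
p = (exp((r-q)*dt) - d) / (u - d) = 0.451539
Discount per step: exp(-r*dt) = 0.998626
Stock lattice S(k, i) with i counting down-moves:
  k=0: S(0,0) = 22.1600
  k=1: S(1,0) = 26.9166; S(1,1) = 18.2440
  k=2: S(2,0) = 32.6942; S(2,1) = 22.1600; S(2,2) = 15.0200
Terminal payoffs V(N, i) = max(K - S_T, 0):
  V(2,0) = 0.000000; V(2,1) = 0.000000; V(2,2) = 5.970038
Backward induction: V(k, i) = exp(-r*dt) * [p * V(k+1, i) + (1-p) * V(k+1, i+1)].
  V(1,0) = exp(-r*dt) * [p*0.000000 + (1-p)*0.000000] = 0.000000
  V(1,1) = exp(-r*dt) * [p*0.000000 + (1-p)*5.970038] = 3.269834
  V(0,0) = exp(-r*dt) * [p*0.000000 + (1-p)*3.269834] = 1.790912


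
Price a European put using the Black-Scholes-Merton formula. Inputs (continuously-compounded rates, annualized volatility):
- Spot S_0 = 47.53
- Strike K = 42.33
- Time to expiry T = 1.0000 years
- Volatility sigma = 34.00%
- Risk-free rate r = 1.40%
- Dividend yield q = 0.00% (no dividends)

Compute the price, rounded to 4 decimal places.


Answer: Price = 3.5605

Derivation:
d1 = (ln(S/K) + (r - q + 0.5*sigma^2) * T) / (sigma * sqrt(T)) = 0.55195599
d2 = d1 - sigma * sqrt(T) = 0.21195599
exp(-rT) = 0.98609754; exp(-qT) = 1.00000000
P = K * exp(-rT) * N(-d2) - S_0 * exp(-qT) * N(-d1)
N(-d1) = 0.29048925; N(-d2) = 0.41607069
P = 42.3300 * 0.98609754 * 0.41607069 - 47.5300 * 1.00000000 * 0.29048925 = 3.5605


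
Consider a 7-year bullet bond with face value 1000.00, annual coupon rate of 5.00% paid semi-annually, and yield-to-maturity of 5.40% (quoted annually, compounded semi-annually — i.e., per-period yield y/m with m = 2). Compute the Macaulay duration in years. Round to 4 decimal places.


Answer: Macaulay duration = 5.9773 years

Derivation:
Coupon per period c = face * coupon_rate / m = 25.000000
Periods per year m = 2; per-period yield y/m = 0.027000
Number of cashflows N = 14
Cashflows (t years, CF_t, discount factor 1/(1+y/m)^(m*t), PV):
  t = 0.5000: CF_t = 25.000000, DF = 0.973710, PV = 24.342746
  t = 1.0000: CF_t = 25.000000, DF = 0.948111, PV = 23.702771
  t = 1.5000: CF_t = 25.000000, DF = 0.923185, PV = 23.079621
  t = 2.0000: CF_t = 25.000000, DF = 0.898914, PV = 22.472854
  t = 2.5000: CF_t = 25.000000, DF = 0.875282, PV = 21.882039
  t = 3.0000: CF_t = 25.000000, DF = 0.852270, PV = 21.306757
  t = 3.5000: CF_t = 25.000000, DF = 0.829864, PV = 20.746599
  t = 4.0000: CF_t = 25.000000, DF = 0.808047, PV = 20.201167
  t = 4.5000: CF_t = 25.000000, DF = 0.786803, PV = 19.670075
  t = 5.0000: CF_t = 25.000000, DF = 0.766118, PV = 19.152945
  t = 5.5000: CF_t = 25.000000, DF = 0.745976, PV = 18.649411
  t = 6.0000: CF_t = 25.000000, DF = 0.726365, PV = 18.159115
  t = 6.5000: CF_t = 25.000000, DF = 0.707268, PV = 17.681709
  t = 7.0000: CF_t = 1025.000000, DF = 0.688674, PV = 705.891017
Price P = sum_t PV_t = 976.938827
Macaulay numerator sum_t t * PV_t:
  t * PV_t at t = 0.5000: 12.171373
  t * PV_t at t = 1.0000: 23.702771
  t * PV_t at t = 1.5000: 34.619432
  t * PV_t at t = 2.0000: 44.945708
  t * PV_t at t = 2.5000: 54.705098
  t * PV_t at t = 3.0000: 63.920270
  t * PV_t at t = 3.5000: 72.613095
  t * PV_t at t = 4.0000: 80.804668
  t * PV_t at t = 4.5000: 88.515338
  t * PV_t at t = 5.0000: 95.764727
  t * PV_t at t = 5.5000: 102.571763
  t * PV_t at t = 6.0000: 108.954692
  t * PV_t at t = 6.5000: 114.931109
  t * PV_t at t = 7.0000: 4941.237117
Macaulay duration D = (sum_t t * PV_t) / P = 5839.457161 / 976.938827 = 5.977301


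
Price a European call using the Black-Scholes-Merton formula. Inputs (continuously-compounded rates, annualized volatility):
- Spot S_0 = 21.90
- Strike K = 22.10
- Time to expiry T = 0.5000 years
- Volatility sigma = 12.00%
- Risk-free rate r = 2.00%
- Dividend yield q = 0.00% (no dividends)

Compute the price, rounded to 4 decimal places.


d1 = (ln(S/K) + (r - q + 0.5*sigma^2) * T) / (sigma * sqrt(T)) = 0.05313941
d2 = d1 - sigma * sqrt(T) = -0.03171341
exp(-rT) = 0.99004983; exp(-qT) = 1.00000000
C = S_0 * exp(-qT) * N(d1) - K * exp(-rT) * N(d2)
N(d1) = 0.52118958; N(d2) = 0.48735030
C = 21.9000 * 1.00000000 * 0.52118958 - 22.1000 * 0.99004983 * 0.48735030 = 0.7508

Answer: Price = 0.7508


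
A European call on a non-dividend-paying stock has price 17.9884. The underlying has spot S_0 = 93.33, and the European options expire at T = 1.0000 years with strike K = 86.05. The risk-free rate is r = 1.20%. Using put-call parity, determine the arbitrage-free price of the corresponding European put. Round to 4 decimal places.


Put-call parity: C - P = S_0 * exp(-qT) - K * exp(-rT).
S_0 * exp(-qT) = 93.3300 * 1.00000000 = 93.33000000
K * exp(-rT) = 86.0500 * 0.98807171 = 85.02357089
P = C - S*exp(-qT) + K*exp(-rT)
P = 17.9884 - 93.33000000 + 85.02357089 = 9.6820

Answer: Put price = 9.6820


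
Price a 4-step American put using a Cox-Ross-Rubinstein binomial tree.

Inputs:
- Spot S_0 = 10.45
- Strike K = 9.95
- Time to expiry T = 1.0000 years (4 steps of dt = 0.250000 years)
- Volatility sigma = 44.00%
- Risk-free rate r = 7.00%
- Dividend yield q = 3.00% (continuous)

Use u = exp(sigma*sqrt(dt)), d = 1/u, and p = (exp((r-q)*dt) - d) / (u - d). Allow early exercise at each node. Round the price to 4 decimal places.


dt = T/N = 0.250000
u = exp(sigma*sqrt(dt)) = 1.246077; d = 1/u = 0.802519
p = (exp((r-q)*dt) - d) / (u - d) = 0.467879
Discount per step: exp(-r*dt) = 0.982652
Stock lattice S(k, i) with i counting down-moves:
  k=0: S(0,0) = 10.4500
  k=1: S(1,0) = 13.0215; S(1,1) = 8.3863
  k=2: S(2,0) = 16.2258; S(2,1) = 10.4500; S(2,2) = 6.7302
  k=3: S(3,0) = 20.2186; S(3,1) = 13.0215; S(3,2) = 8.3863; S(3,3) = 5.4011
  k=4: S(4,0) = 25.1939; S(4,1) = 16.2258; S(4,2) = 10.4500; S(4,3) = 6.7302; S(4,4) = 4.3345
Terminal payoffs V(N, i) = max(K - S_T, 0):
  V(4,0) = 0.000000; V(4,1) = 0.000000; V(4,2) = 0.000000; V(4,3) = 3.219819; V(4,4) = 5.615519
Backward induction: V(k, i) = exp(-r*dt) * [p * V(k+1, i) + (1-p) * V(k+1, i+1)]; then take max(V_cont, immediate exercise) for American.
  V(3,0) = exp(-r*dt) * [p*0.000000 + (1-p)*0.000000] = 0.000000; exercise = 0.000000; V(3,0) = max -> 0.000000
  V(3,1) = exp(-r*dt) * [p*0.000000 + (1-p)*0.000000] = 0.000000; exercise = 0.000000; V(3,1) = max -> 0.000000
  V(3,2) = exp(-r*dt) * [p*0.000000 + (1-p)*3.219819] = 1.683612; exercise = 1.563679; V(3,2) = max -> 1.683612
  V(3,3) = exp(-r*dt) * [p*3.219819 + (1-p)*5.615519] = 4.416650; exercise = 4.548904; V(3,3) = max -> 4.548904
  V(2,0) = exp(-r*dt) * [p*0.000000 + (1-p)*0.000000] = 0.000000; exercise = 0.000000; V(2,0) = max -> 0.000000
  V(2,1) = exp(-r*dt) * [p*0.000000 + (1-p)*1.683612] = 0.880344; exercise = 0.000000; V(2,1) = max -> 0.880344
  V(2,2) = exp(-r*dt) * [p*1.683612 + (1-p)*4.548904] = 3.152637; exercise = 3.219819; V(2,2) = max -> 3.219819
  V(1,0) = exp(-r*dt) * [p*0.000000 + (1-p)*0.880344] = 0.460323; exercise = 0.000000; V(1,0) = max -> 0.460323
  V(1,1) = exp(-r*dt) * [p*0.880344 + (1-p)*3.219819] = 2.088360; exercise = 1.563679; V(1,1) = max -> 2.088360
  V(0,0) = exp(-r*dt) * [p*0.460323 + (1-p)*2.088360] = 1.303622; exercise = 0.000000; V(0,0) = max -> 1.303622

Answer: Price = V(0,0) = 1.3036


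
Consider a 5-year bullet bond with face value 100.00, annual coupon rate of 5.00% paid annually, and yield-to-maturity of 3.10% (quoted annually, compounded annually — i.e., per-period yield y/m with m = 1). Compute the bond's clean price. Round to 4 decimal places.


Answer: Price = 108.6767

Derivation:
Coupon per period c = face * coupon_rate / m = 5.000000
Periods per year m = 1; per-period yield y/m = 0.031000
Number of cashflows N = 5
Cashflows (t years, CF_t, discount factor 1/(1+y/m)^(m*t), PV):
  t = 1.0000: CF_t = 5.000000, DF = 0.969932, PV = 4.849661
  t = 2.0000: CF_t = 5.000000, DF = 0.940768, PV = 4.703841
  t = 3.0000: CF_t = 5.000000, DF = 0.912481, PV = 4.562407
  t = 4.0000: CF_t = 5.000000, DF = 0.885045, PV = 4.425225
  t = 5.0000: CF_t = 105.000000, DF = 0.858434, PV = 90.135521
Price P = sum_t PV_t = 108.676654


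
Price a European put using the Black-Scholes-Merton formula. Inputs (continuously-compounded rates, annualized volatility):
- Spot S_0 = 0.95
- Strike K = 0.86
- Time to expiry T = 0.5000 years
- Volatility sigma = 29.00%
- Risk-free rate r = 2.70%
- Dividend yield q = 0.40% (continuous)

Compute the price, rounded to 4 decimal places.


Answer: Price = 0.0340

Derivation:
d1 = (ln(S/K) + (r - q + 0.5*sigma^2) * T) / (sigma * sqrt(T)) = 0.64397724
d2 = d1 - sigma * sqrt(T) = 0.43891627
exp(-rT) = 0.98659072; exp(-qT) = 0.99800200
P = K * exp(-rT) * N(-d2) - S_0 * exp(-qT) * N(-d1)
N(-d1) = 0.25979510; N(-d2) = 0.33036110
P = 0.8600 * 0.98659072 * 0.33036110 - 0.9500 * 0.99800200 * 0.25979510 = 0.0340


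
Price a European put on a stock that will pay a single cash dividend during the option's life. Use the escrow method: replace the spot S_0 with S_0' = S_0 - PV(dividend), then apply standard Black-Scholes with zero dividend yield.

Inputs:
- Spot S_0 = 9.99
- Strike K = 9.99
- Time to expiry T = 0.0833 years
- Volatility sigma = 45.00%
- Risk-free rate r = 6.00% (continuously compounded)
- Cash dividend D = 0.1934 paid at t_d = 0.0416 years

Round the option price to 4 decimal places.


Answer: Price = 0.5857

Derivation:
PV(D) = D * exp(-r * t_d) = 0.1934 * 0.99750711 = 0.19291788
S_0' = S_0 - PV(D) = 9.9900 - 0.19291788 = 9.79708212
d1 = (ln(S_0'/K) + (r + sigma^2/2)*T) / (sigma*sqrt(T)) = -0.04671982
d2 = d1 - sigma*sqrt(T) = -0.17659765
exp(-rT) = 0.99501447
N(-d1) = 0.51863173; N(-d2) = 0.57008778
P = K * exp(-rT) * N(-d2) - S_0' * N(-d1) = 9.9900 * 0.99501447 * 0.57008778 - 9.79708212 * 0.51863173 = 0.5857


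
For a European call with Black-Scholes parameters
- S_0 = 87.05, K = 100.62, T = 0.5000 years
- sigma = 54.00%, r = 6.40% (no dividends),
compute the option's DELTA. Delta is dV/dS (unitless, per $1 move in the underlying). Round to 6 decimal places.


Answer: Delta = 0.458317

Derivation:
d1 = -0.1046737471; d2 = -0.4865114089
phi(d1) = 0.3967627318; exp(-qT) = 1.0000000000; exp(-rT) = 0.9685065821
N(d1) = 0.4583173471
Delta = exp(-qT) * N(d1) = 1.0000000000 * 0.4583173471 = 0.458317


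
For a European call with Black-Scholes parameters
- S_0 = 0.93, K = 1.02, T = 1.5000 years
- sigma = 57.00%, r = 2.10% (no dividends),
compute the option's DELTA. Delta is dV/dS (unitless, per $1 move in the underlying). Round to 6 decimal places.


Answer: Delta = 0.603283

Derivation:
d1 = 0.2618542923; d2 = -0.4362502844
phi(d1) = 0.3854968071; exp(-qT) = 1.0000000000; exp(-rT) = 0.9689909565
N(d1) = 0.6032831101
Delta = exp(-qT) * N(d1) = 1.0000000000 * 0.6032831101 = 0.603283


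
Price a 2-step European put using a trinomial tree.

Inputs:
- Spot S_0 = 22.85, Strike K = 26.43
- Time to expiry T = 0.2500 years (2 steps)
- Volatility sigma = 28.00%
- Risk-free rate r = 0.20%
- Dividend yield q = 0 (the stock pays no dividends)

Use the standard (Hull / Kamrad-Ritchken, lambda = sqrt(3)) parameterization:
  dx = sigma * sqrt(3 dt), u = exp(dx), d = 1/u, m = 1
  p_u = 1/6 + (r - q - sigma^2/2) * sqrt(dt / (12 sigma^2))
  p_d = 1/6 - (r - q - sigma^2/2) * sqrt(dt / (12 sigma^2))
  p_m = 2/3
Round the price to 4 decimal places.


Answer: Price = V(0,0) = 3.8440

Derivation:
dt = T/N = 0.125000; dx = sigma*sqrt(3*dt) = 0.171464
u = exp(dx) = 1.187042; d = 1/u = 0.842430
p_u = 0.153107, p_m = 0.666667, p_d = 0.180226
Discount per step: exp(-r*dt) = 0.999750
Stock lattice S(k, j) with j the centered position index:
  k=0: S(0,+0) = 22.8500
  k=1: S(1,-1) = 19.2495; S(1,+0) = 22.8500; S(1,+1) = 27.1239
  k=2: S(2,-2) = 16.2164; S(2,-1) = 19.2495; S(2,+0) = 22.8500; S(2,+1) = 27.1239; S(2,+2) = 32.1972
Terminal payoffs V(N, j) = max(K - S_T, 0):
  V(2,-2) = 10.213608; V(2,-1) = 7.180466; V(2,+0) = 3.580000; V(2,+1) = 0.000000; V(2,+2) = 0.000000
Backward induction: V(k, j) = exp(-r*dt) * [p_u * V(k+1, j+1) + p_m * V(k+1, j) + p_d * V(k+1, j-1)]
  V(1,-1) = exp(-r*dt) * [p_u*3.580000 + p_m*7.180466 + p_d*10.213608] = 7.174068
  V(1,+0) = exp(-r*dt) * [p_u*0.000000 + p_m*3.580000 + p_d*7.180466] = 3.679856
  V(1,+1) = exp(-r*dt) * [p_u*0.000000 + p_m*0.000000 + p_d*3.580000] = 0.645049
  V(0,+0) = exp(-r*dt) * [p_u*0.645049 + p_m*3.679856 + p_d*7.174068] = 3.843994


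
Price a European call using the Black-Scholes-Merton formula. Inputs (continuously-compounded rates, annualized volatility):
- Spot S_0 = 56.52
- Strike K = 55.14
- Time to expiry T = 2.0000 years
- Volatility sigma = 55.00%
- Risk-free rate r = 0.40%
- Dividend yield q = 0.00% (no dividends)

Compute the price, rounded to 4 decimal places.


d1 = (ln(S/K) + (r - q + 0.5*sigma^2) * T) / (sigma * sqrt(T)) = 0.43097406
d2 = d1 - sigma * sqrt(T) = -0.34684339
exp(-rT) = 0.99203191; exp(-qT) = 1.00000000
C = S_0 * exp(-qT) * N(d1) - K * exp(-rT) * N(d2)
N(d1) = 0.66675639; N(d2) = 0.36435449
C = 56.5200 * 1.00000000 * 0.66675639 - 55.1400 * 0.99203191 * 0.36435449 = 17.7546

Answer: Price = 17.7546


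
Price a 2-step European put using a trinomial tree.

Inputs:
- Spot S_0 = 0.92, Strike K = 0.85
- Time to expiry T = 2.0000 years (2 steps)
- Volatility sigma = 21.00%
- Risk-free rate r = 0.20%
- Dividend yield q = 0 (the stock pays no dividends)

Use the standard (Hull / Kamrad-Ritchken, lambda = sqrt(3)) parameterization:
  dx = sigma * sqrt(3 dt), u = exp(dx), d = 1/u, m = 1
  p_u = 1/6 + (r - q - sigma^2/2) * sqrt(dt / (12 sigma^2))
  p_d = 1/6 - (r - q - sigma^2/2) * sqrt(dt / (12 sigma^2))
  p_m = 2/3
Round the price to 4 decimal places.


Answer: Price = V(0,0) = 0.0695

Derivation:
dt = T/N = 1.000000; dx = sigma*sqrt(3*dt) = 0.363731
u = exp(dx) = 1.438687; d = 1/u = 0.695078
p_u = 0.139105, p_m = 0.666667, p_d = 0.194228
Discount per step: exp(-r*dt) = 0.998002
Stock lattice S(k, j) with j the centered position index:
  k=0: S(0,+0) = 0.9200
  k=1: S(1,-1) = 0.6395; S(1,+0) = 0.9200; S(1,+1) = 1.3236
  k=2: S(2,-2) = 0.4445; S(2,-1) = 0.6395; S(2,+0) = 0.9200; S(2,+1) = 1.3236; S(2,+2) = 1.9042
Terminal payoffs V(N, j) = max(K - S_T, 0):
  V(2,-2) = 0.405517; V(2,-1) = 0.210528; V(2,+0) = 0.000000; V(2,+1) = 0.000000; V(2,+2) = 0.000000
Backward induction: V(k, j) = exp(-r*dt) * [p_u * V(k+1, j+1) + p_m * V(k+1, j) + p_d * V(k+1, j-1)]
  V(1,-1) = exp(-r*dt) * [p_u*0.000000 + p_m*0.210528 + p_d*0.405517] = 0.218677
  V(1,+0) = exp(-r*dt) * [p_u*0.000000 + p_m*0.000000 + p_d*0.210528] = 0.040809
  V(1,+1) = exp(-r*dt) * [p_u*0.000000 + p_m*0.000000 + p_d*0.000000] = 0.000000
  V(0,+0) = exp(-r*dt) * [p_u*0.000000 + p_m*0.040809 + p_d*0.218677] = 0.069540


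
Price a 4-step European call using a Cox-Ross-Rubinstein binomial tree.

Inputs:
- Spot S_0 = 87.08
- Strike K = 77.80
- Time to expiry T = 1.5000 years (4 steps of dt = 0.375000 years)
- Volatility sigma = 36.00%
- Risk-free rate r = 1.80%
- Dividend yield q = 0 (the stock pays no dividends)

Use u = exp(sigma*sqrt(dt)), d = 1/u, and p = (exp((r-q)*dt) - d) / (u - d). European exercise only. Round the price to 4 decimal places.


Answer: Price = V(0,0) = 20.9306

Derivation:
dt = T/N = 0.375000
u = exp(sigma*sqrt(dt)) = 1.246643; d = 1/u = 0.802154
p = (exp((r-q)*dt) - d) / (u - d) = 0.460346
Discount per step: exp(-r*dt) = 0.993273
Stock lattice S(k, i) with i counting down-moves:
  k=0: S(0,0) = 87.0800
  k=1: S(1,0) = 108.5576; S(1,1) = 69.8516
  k=2: S(2,0) = 135.3326; S(2,1) = 87.0800; S(2,2) = 56.0318
  k=3: S(3,0) = 168.7114; S(3,1) = 108.5576; S(3,2) = 69.8516; S(3,3) = 44.9461
  k=4: S(4,0) = 210.3228; S(4,1) = 135.3326; S(4,2) = 87.0800; S(4,3) = 56.0318; S(4,4) = 36.0538
Terminal payoffs V(N, i) = max(S_T - K, 0):
  V(4,0) = 132.522811; V(4,1) = 57.532592; V(4,2) = 9.280000; V(4,3) = 0.000000; V(4,4) = 0.000000
Backward induction: V(k, i) = exp(-r*dt) * [p * V(k+1, i) + (1-p) * V(k+1, i+1)].
  V(3,0) = exp(-r*dt) * [p*132.522811 + (1-p)*57.532592] = 91.434765
  V(3,1) = exp(-r*dt) * [p*57.532592 + (1-p)*9.280000] = 31.281026
  V(3,2) = exp(-r*dt) * [p*9.280000 + (1-p)*0.000000] = 4.243272
  V(3,3) = exp(-r*dt) * [p*0.000000 + (1-p)*0.000000] = 0.000000
  V(2,0) = exp(-r*dt) * [p*91.434765 + (1-p)*31.281026] = 58.575834
  V(2,1) = exp(-r*dt) * [p*31.281026 + (1-p)*4.243272] = 16.577715
  V(2,2) = exp(-r*dt) * [p*4.243272 + (1-p)*0.000000] = 1.940232
  V(1,0) = exp(-r*dt) * [p*58.575834 + (1-p)*16.577715] = 35.669795
  V(1,1) = exp(-r*dt) * [p*16.577715 + (1-p)*1.940232] = 8.620156
  V(0,0) = exp(-r*dt) * [p*35.669795 + (1-p)*8.620156] = 20.930589


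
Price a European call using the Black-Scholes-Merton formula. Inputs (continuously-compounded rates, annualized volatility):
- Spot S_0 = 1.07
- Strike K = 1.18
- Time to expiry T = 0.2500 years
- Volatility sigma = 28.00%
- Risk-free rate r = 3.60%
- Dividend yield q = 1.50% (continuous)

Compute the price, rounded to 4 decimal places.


d1 = (ln(S/K) + (r - q + 0.5*sigma^2) * T) / (sigma * sqrt(T)) = -0.59146993
d2 = d1 - sigma * sqrt(T) = -0.73146993
exp(-rT) = 0.99104038; exp(-qT) = 0.99625702
C = S_0 * exp(-qT) * N(d1) - K * exp(-rT) * N(d2)
N(d1) = 0.27710280; N(d2) = 0.23224608
C = 1.0700 * 0.99625702 * 0.27710280 - 1.1800 * 0.99104038 * 0.23224608 = 0.0238

Answer: Price = 0.0238


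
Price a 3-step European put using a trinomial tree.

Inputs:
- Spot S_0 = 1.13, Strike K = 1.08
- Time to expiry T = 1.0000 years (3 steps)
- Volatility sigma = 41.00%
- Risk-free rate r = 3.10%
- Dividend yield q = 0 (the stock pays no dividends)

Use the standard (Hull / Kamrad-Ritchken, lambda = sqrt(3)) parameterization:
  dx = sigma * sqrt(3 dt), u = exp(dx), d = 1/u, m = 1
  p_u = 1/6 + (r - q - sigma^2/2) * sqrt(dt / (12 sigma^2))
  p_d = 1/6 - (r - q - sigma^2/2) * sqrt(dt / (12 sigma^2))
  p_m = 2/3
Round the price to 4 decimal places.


dt = T/N = 0.333333; dx = sigma*sqrt(3*dt) = 0.410000
u = exp(dx) = 1.506818; d = 1/u = 0.663650
p_u = 0.145102, p_m = 0.666667, p_d = 0.188232
Discount per step: exp(-r*dt) = 0.989720
Stock lattice S(k, j) with j the centered position index:
  k=0: S(0,+0) = 1.1300
  k=1: S(1,-1) = 0.7499; S(1,+0) = 1.1300; S(1,+1) = 1.7027
  k=2: S(2,-2) = 0.4977; S(2,-1) = 0.7499; S(2,+0) = 1.1300; S(2,+1) = 1.7027; S(2,+2) = 2.5657
  k=3: S(3,-3) = 0.3303; S(3,-2) = 0.4977; S(3,-1) = 0.7499; S(3,+0) = 1.1300; S(3,+1) = 1.7027; S(3,+2) = 2.5657; S(3,+3) = 3.8660
Terminal payoffs V(N, j) = max(K - S_T, 0):
  V(3,-3) = 0.749709; V(3,-2) = 0.582312; V(3,-1) = 0.330075; V(3,+0) = 0.000000; V(3,+1) = 0.000000; V(3,+2) = 0.000000; V(3,+3) = 0.000000
Backward induction: V(k, j) = exp(-r*dt) * [p_u * V(k+1, j+1) + p_m * V(k+1, j) + p_d * V(k+1, j-1)]
  V(2,-2) = exp(-r*dt) * [p_u*0.330075 + p_m*0.582312 + p_d*0.749709] = 0.571288
  V(2,-1) = exp(-r*dt) * [p_u*0.000000 + p_m*0.330075 + p_d*0.582312] = 0.326271
  V(2,+0) = exp(-r*dt) * [p_u*0.000000 + p_m*0.000000 + p_d*0.330075] = 0.061492
  V(2,+1) = exp(-r*dt) * [p_u*0.000000 + p_m*0.000000 + p_d*0.000000] = 0.000000
  V(2,+2) = exp(-r*dt) * [p_u*0.000000 + p_m*0.000000 + p_d*0.000000] = 0.000000
  V(1,-1) = exp(-r*dt) * [p_u*0.061492 + p_m*0.326271 + p_d*0.571288] = 0.330538
  V(1,+0) = exp(-r*dt) * [p_u*0.000000 + p_m*0.061492 + p_d*0.326271] = 0.101356
  V(1,+1) = exp(-r*dt) * [p_u*0.000000 + p_m*0.000000 + p_d*0.061492] = 0.011456
  V(0,+0) = exp(-r*dt) * [p_u*0.011456 + p_m*0.101356 + p_d*0.330538] = 0.130099

Answer: Price = V(0,0) = 0.1301


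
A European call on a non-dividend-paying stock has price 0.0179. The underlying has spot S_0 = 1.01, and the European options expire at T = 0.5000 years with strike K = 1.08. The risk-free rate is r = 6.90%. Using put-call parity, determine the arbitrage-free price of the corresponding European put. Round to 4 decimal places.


Put-call parity: C - P = S_0 * exp(-qT) - K * exp(-rT).
S_0 * exp(-qT) = 1.0100 * 1.00000000 = 1.01000000
K * exp(-rT) = 1.0800 * 0.96608834 = 1.04337541
P = C - S*exp(-qT) + K*exp(-rT)
P = 0.0179 - 1.01000000 + 1.04337541 = 0.0513

Answer: Put price = 0.0513


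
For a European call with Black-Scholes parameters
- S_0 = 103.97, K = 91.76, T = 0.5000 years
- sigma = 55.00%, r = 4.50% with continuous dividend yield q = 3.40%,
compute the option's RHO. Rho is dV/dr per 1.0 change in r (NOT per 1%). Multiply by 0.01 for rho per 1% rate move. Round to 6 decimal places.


d1 = 0.5298182002; d2 = 0.1409094705
phi(d1) = 0.3467011200; exp(-qT) = 0.9831436846; exp(-rT) = 0.9777512372
N(d2) = 0.5560292698
Rho = K*T*exp(-rT)*N(d2) = 91.7600 * 0.5000 * 0.9777512372 * 0.5560292698 = 24.943043

Answer: Rho = 24.943043


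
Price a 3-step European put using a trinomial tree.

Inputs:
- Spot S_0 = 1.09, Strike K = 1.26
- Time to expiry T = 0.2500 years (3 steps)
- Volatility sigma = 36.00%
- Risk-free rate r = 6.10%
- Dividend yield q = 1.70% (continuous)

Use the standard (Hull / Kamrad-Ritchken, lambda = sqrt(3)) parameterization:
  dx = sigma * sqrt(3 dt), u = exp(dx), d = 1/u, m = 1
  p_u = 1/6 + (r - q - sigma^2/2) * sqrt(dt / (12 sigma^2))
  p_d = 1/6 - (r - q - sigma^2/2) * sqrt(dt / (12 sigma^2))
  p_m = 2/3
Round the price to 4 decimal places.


Answer: Price = V(0,0) = 0.1839

Derivation:
dt = T/N = 0.083333; dx = sigma*sqrt(3*dt) = 0.180000
u = exp(dx) = 1.197217; d = 1/u = 0.835270
p_u = 0.161852, p_m = 0.666667, p_d = 0.171481
Discount per step: exp(-r*dt) = 0.994930
Stock lattice S(k, j) with j the centered position index:
  k=0: S(0,+0) = 1.0900
  k=1: S(1,-1) = 0.9104; S(1,+0) = 1.0900; S(1,+1) = 1.3050
  k=2: S(2,-2) = 0.7605; S(2,-1) = 0.9104; S(2,+0) = 1.0900; S(2,+1) = 1.3050; S(2,+2) = 1.5623
  k=3: S(3,-3) = 0.6352; S(3,-2) = 0.7605; S(3,-1) = 0.9104; S(3,+0) = 1.0900; S(3,+1) = 1.3050; S(3,+2) = 1.5623; S(3,+3) = 1.8704
Terminal payoffs V(N, j) = max(K - S_T, 0):
  V(3,-3) = 0.624804; V(3,-2) = 0.499533; V(3,-1) = 0.349555; V(3,+0) = 0.170000; V(3,+1) = 0.000000; V(3,+2) = 0.000000; V(3,+3) = 0.000000
Backward induction: V(k, j) = exp(-r*dt) * [p_u * V(k+1, j+1) + p_m * V(k+1, j) + p_d * V(k+1, j-1)]
  V(2,-2) = exp(-r*dt) * [p_u*0.349555 + p_m*0.499533 + p_d*0.624804] = 0.494222
  V(2,-1) = exp(-r*dt) * [p_u*0.170000 + p_m*0.349555 + p_d*0.499533] = 0.344457
  V(2,+0) = exp(-r*dt) * [p_u*0.000000 + p_m*0.170000 + p_d*0.349555] = 0.172397
  V(2,+1) = exp(-r*dt) * [p_u*0.000000 + p_m*0.000000 + p_d*0.170000] = 0.029004
  V(2,+2) = exp(-r*dt) * [p_u*0.000000 + p_m*0.000000 + p_d*0.000000] = 0.000000
  V(1,-1) = exp(-r*dt) * [p_u*0.172397 + p_m*0.344457 + p_d*0.494222] = 0.340555
  V(1,+0) = exp(-r*dt) * [p_u*0.029004 + p_m*0.172397 + p_d*0.344457] = 0.177788
  V(1,+1) = exp(-r*dt) * [p_u*0.000000 + p_m*0.029004 + p_d*0.172397] = 0.048651
  V(0,+0) = exp(-r*dt) * [p_u*0.048651 + p_m*0.177788 + p_d*0.340555] = 0.183861


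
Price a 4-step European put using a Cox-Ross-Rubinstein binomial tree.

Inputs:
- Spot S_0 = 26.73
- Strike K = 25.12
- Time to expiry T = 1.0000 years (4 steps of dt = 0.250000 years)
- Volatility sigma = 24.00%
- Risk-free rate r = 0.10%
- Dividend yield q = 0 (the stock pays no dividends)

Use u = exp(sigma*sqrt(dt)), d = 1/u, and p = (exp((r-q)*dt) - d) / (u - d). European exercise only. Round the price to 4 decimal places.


Answer: Price = V(0,0) = 1.8111

Derivation:
dt = T/N = 0.250000
u = exp(sigma*sqrt(dt)) = 1.127497; d = 1/u = 0.886920
p = (exp((r-q)*dt) - d) / (u - d) = 0.471075
Discount per step: exp(-r*dt) = 0.999750
Stock lattice S(k, i) with i counting down-moves:
  k=0: S(0,0) = 26.7300
  k=1: S(1,0) = 30.1380; S(1,1) = 23.7074
  k=2: S(2,0) = 33.9805; S(2,1) = 26.7300; S(2,2) = 21.0266
  k=3: S(3,0) = 38.3129; S(3,1) = 30.1380; S(3,2) = 23.7074; S(3,3) = 18.6489
  k=4: S(4,0) = 43.1977; S(4,1) = 33.9805; S(4,2) = 26.7300; S(4,3) = 21.0266; S(4,4) = 16.5401
Terminal payoffs V(N, i) = max(K - S_T, 0):
  V(4,0) = 0.000000; V(4,1) = 0.000000; V(4,2) = 0.000000; V(4,3) = 4.093437; V(4,4) = 8.579920
Backward induction: V(k, i) = exp(-r*dt) * [p * V(k+1, i) + (1-p) * V(k+1, i+1)].
  V(3,0) = exp(-r*dt) * [p*0.000000 + (1-p)*0.000000] = 0.000000
  V(3,1) = exp(-r*dt) * [p*0.000000 + (1-p)*0.000000] = 0.000000
  V(3,2) = exp(-r*dt) * [p*0.000000 + (1-p)*4.093437] = 2.164579
  V(3,3) = exp(-r*dt) * [p*4.093437 + (1-p)*8.579920] = 6.464833
  V(2,0) = exp(-r*dt) * [p*0.000000 + (1-p)*0.000000] = 0.000000
  V(2,1) = exp(-r*dt) * [p*0.000000 + (1-p)*2.164579] = 1.144613
  V(2,2) = exp(-r*dt) * [p*2.164579 + (1-p)*6.464833] = 4.437980
  V(1,0) = exp(-r*dt) * [p*0.000000 + (1-p)*1.144613] = 0.605263
  V(1,1) = exp(-r*dt) * [p*1.144613 + (1-p)*4.437980] = 2.885835
  V(0,0) = exp(-r*dt) * [p*0.605263 + (1-p)*2.885835] = 1.811061
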